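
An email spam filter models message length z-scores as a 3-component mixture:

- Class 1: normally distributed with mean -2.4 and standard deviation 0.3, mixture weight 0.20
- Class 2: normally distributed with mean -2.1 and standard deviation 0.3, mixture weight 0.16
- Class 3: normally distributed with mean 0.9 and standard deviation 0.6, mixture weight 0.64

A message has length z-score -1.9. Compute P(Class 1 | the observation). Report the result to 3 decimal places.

Posterior ∝ prior × likelihood, so P(k | x) ∝ w_k f_k(x); normalise over all components.
Component likelihoods at x = -1.9:
  L_1 = (1/(0.3·√(2π)))·exp(−(-1.9−-2.4)²/(2·0.3²)) = 1.329808·exp(-1.38889) = 0.33159
  L_2 = (1/(0.3·√(2π)))·exp(−(-1.9−-2.1)²/(2·0.3²)) = 1.329808·exp(-0.22222) = 1.06483
  L_3 = (1/(0.6·√(2π)))·exp(−(-1.9−0.9)²/(2·0.6²)) = 0.664904·exp(-10.88889) = 1.24101e-05
Unnormalised posteriors:
  w_1·L_1 = 0.20 × 0.33159 = 0.0663181
  w_2·L_2 = 0.16 × 1.06483 = 0.170372
  w_3·L_3 = 0.64 × 1.24101e-05 = 7.94245e-06
Denominator: 0.0663181 + 0.170372 + 7.94245e-06 = 0.236698
P(Class 1 | the observation) = 0.0663181 / 0.236698 ≈ 0.280

0.280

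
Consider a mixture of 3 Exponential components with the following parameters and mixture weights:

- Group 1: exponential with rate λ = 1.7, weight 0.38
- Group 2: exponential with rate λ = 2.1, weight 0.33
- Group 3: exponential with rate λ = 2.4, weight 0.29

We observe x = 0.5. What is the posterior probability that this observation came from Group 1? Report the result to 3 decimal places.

By Bayes' theorem, P(k | x) = P(Z=k) f_k(x) / Σ_j P(Z=j) f_j(x).
Exponential densities:
  f_1 = 0.726605
  f_2 = 0.734869
  f_3 = 0.722866
Multiply by the mixture weights:
  P(Z=1)·f_1 = 0.38 × 0.726605 = 0.27611
  P(Z=2)·f_2 = 0.33 × 0.734869 = 0.242507
  P(Z=3)·f_3 = 0.29 × 0.722866 = 0.209631
Denominator: 0.27611 + 0.242507 + 0.209631 = 0.728248
Responsibility of Group 1: 0.27611 / 0.728248 ≈ 0.379

0.379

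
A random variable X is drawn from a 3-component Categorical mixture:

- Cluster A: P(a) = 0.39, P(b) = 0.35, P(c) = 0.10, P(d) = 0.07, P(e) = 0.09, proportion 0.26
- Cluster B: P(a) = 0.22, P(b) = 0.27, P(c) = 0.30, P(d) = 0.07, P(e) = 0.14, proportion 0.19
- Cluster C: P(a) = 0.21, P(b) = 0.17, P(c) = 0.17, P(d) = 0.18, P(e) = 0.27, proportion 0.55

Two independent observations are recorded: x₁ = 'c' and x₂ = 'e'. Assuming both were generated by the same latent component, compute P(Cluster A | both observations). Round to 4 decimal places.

0.0658

By Bayes' theorem, P(k | x) = π_k f_k(x) / Σ_j π_j f_j(x).
Since both observations come from the same component, the likelihood for component k is f_k(x₁)·f_k(x₂).
  p_A = [0.1] × [0.09] = 0.009
  p_B = [0.3] × [0.14] = 0.042
  p_C = [0.17] × [0.27] = 0.0459
Multiply by the mixture weights:
  π_A·p_A = 0.26 × 0.009 = 0.00234
  π_B·p_B = 0.19 × 0.042 = 0.00798
  π_C·p_C = 0.55 × 0.0459 = 0.025245
Evidence: 0.00234 + 0.00798 + 0.025245 = 0.035565
Responsibility of Cluster A: 0.00234 / 0.035565 ≈ 0.0658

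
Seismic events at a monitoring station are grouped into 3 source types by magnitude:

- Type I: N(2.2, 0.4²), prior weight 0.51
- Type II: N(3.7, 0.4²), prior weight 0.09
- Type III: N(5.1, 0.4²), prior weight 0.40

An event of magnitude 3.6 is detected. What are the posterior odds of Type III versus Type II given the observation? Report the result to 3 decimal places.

The posterior odds equal the prior odds times the likelihood ratio: (w_i/w_j)·(f_i(x)/f_j(x)).
Normal densities:
  L_I = (1/(0.4·√(2π)))·exp(−(3.6−2.2)²/(2·0.4²)) = 0.997356·exp(-6.12500) = 0.00218171
  L_II = (1/(0.4·√(2π)))·exp(−(3.6−3.7)²/(2·0.4²)) = 0.997356·exp(-0.03125) = 0.96667
  L_III = (1/(0.4·√(2π)))·exp(−(3.6−5.1)²/(2·0.4²)) = 0.997356·exp(-7.03125) = 0.000881489
0.000352596 / 0.0870003 ≈ 0.004

0.004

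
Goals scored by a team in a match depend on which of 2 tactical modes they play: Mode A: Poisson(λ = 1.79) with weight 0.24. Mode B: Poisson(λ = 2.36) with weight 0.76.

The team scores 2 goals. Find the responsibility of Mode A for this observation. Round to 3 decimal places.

0.243

The responsibility of component k is w_k f_k(x) divided by Σ_j w_j f_j(x).
Poisson probabilities:
  p_A = e^(−1.79)·1.79^2/2! = 0.267479
  p_B = e^(−2.36)·2.36^2/2! = 0.262941
Multiply by the mixture weights:
  w_A·p_A = 0.24 × 0.267479 = 0.0641948
  w_B·p_B = 0.76 × 0.262941 = 0.199835
Marginal: 0.0641948 + 0.199835 = 0.26403
P(Mode A | data) ≈ 0.243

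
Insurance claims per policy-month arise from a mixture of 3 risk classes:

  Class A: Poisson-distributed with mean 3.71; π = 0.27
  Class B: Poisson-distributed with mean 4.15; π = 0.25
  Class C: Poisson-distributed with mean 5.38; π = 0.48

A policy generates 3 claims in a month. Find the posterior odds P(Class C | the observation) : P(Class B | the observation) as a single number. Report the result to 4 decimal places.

Since P(k|x) ∝ w_k f_k(x), the posterior odds are w_i f_i(x) / (w_j f_j(x)).
Poisson probabilities:
  p_A = e^(−3.71)·3.71^3/3! = 0.208323
  p_B = e^(−4.15)·4.15^3/3! = 0.187789
  p_C = e^(−5.38)·5.38^3/3! = 0.119589
Odds = (0.48/0.25) × (0.119589/0.187789) = 1.92 × 0.636825 ≈ 1.2227

1.2227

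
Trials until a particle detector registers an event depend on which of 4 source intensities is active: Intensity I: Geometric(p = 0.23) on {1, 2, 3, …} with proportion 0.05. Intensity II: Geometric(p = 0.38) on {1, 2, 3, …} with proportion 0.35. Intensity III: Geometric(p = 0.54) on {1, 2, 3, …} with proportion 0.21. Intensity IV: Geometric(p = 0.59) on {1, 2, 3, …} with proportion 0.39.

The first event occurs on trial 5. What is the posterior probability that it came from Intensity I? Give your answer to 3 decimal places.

By Bayes' theorem, P(k | x) = w_k f_k(x) / Σ_j w_j f_j(x).
Evaluate each component's likelihood at the observed value:
  f_I = 0.080852
  f_II = 0.0561501
  f_III = 0.0241783
  f_IV = 0.016672
Weight by the priors:
  w_I·f_I = 0.05 × 0.080852 = 0.0040426
  w_II·f_II = 0.35 × 0.0561501 = 0.0196525
  w_III·f_III = 0.21 × 0.0241783 = 0.00507744
  w_IV·f_IV = 0.39 × 0.016672 = 0.00650208
Evidence: 0.0040426 + 0.0196525 + 0.00507744 + 0.00650208 = 0.0352746
Responsibility of Intensity I: 0.0040426 / 0.0352746 ≈ 0.115

0.115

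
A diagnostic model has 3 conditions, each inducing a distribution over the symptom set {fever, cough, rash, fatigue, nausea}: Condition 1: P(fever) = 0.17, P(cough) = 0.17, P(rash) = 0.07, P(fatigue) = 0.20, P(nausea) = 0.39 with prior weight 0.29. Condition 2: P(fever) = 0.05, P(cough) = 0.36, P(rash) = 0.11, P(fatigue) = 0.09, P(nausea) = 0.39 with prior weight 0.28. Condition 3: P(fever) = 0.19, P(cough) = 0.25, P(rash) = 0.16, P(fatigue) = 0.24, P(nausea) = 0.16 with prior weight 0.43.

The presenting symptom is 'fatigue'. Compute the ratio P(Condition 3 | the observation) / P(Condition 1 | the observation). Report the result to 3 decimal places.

The posterior odds equal the prior odds times the likelihood ratio: (π_i/π_j)·(f_i(x)/f_j(x)).
Component likelihoods at x = 'fatigue':
  L_1 = 0.2
  L_2 = 0.09
  L_3 = 0.24
0.1032 / 0.058 ≈ 1.779

1.779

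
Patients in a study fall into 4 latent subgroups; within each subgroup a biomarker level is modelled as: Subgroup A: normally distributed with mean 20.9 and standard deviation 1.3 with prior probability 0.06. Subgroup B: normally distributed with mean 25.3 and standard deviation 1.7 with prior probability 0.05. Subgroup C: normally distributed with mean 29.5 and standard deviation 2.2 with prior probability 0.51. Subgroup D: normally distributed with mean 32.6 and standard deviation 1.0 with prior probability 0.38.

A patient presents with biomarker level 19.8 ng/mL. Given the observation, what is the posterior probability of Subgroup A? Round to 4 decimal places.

0.9947

P(component k | x) = w_k·f_k(x) / marginal(x), where marginal(x) = Σ_j w_j·f_j(x).
Evaluate each component's likelihood at the observed value:
  L_A = (1/(1.3·√(2π)))·exp(−(19.8−20.9)²/(2·1.3²)) = 0.306879·exp(-0.35799) = 0.214533
  L_B = (1/(1.7·√(2π)))·exp(−(19.8−25.3)²/(2·1.7²)) = 0.234672·exp(-5.23356) = 0.00125185
  L_C = (1/(2.2·√(2π)))·exp(−(19.8−29.5)²/(2·2.2²)) = 0.181337·exp(-9.72004) = 1.08925e-05
  L_D = (1/(1.0·√(2π)))·exp(−(19.8−32.6)²/(2·1.0²)) = 0.398942·exp(-81.92000) = 1.05562e-36
Multiply by the mixture weights:
  w_A·L_A = 0.06 × 0.214533 = 0.012872
  w_B·L_B = 0.05 × 0.00125185 = 6.25926e-05
  w_C·L_C = 0.51 × 1.08925e-05 = 5.55517e-06
  w_D·L_D = 0.38 × 1.05562e-36 = 4.01134e-37
Evidence: 0.012872 + 6.25926e-05 + 5.55517e-06 + 4.01134e-37 = 0.0129401
P(Subgroup A | x) = 0.012872 / 0.0129401 ≈ 0.9947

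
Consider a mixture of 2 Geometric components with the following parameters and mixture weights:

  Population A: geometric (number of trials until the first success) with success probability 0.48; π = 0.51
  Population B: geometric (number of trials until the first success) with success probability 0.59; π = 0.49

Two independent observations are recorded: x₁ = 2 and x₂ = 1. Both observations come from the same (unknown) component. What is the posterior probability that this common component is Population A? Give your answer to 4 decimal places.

0.4663

The responsibility of component k is π_k f_k(x) divided by Σ_j π_j f_j(x).
Since both observations come from the same component, the likelihood for component k is f_k(x₁)·f_k(x₂).
  p_A = [0.48·(1−0.48)^1 = 0.48·0.52 = 0.2496] × [0.48] = 0.119808
  p_B = [0.59·(1−0.59)^1 = 0.59·0.41 = 0.2419] × [0.59] = 0.142721
Multiply by the mixture weights:
  π_A·p_A = 0.51 × 0.119808 = 0.0611021
  π_B·p_B = 0.49 × 0.142721 = 0.0699333
Sum: 0.0611021 + 0.0699333 = 0.131035
Responsibility of Population A: 0.0611021 / 0.131035 ≈ 0.4663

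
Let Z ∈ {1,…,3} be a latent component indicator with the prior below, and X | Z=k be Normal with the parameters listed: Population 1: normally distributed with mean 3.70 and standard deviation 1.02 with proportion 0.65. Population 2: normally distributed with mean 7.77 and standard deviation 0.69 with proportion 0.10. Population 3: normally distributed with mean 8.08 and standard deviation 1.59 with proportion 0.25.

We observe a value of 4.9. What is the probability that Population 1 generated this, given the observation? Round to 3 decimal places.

0.937

Posterior ∝ prior × likelihood, so P(k | x) ∝ P(Z=k) f_k(x); normalise over all components.
Evaluate each component's likelihood at the observed value:
  f_1 = (1/(1.02·√(2π)))·exp(−(4.9−3.70)²/(2·1.02²)) = 0.391120·exp(-0.69204) = 0.195776
  f_2 = (1/(0.69·√(2π)))·exp(−(4.9−7.77)²/(2·0.69²)) = 0.578177·exp(-8.65039) = 0.000101215
  f_3 = (1/(1.59·√(2π)))·exp(−(4.9−8.08)²/(2·1.59²)) = 0.250907·exp(-2.00000) = 0.0339566
Weight by the priors:
  P(Z=1)·f_1 = 0.65 × 0.195776 = 0.127255
  P(Z=2)·f_2 = 0.10 × 0.000101215 = 1.01215e-05
  P(Z=3)·f_3 = 0.25 × 0.0339566 = 0.00848915
Evidence: 0.127255 + 1.01215e-05 + 0.00848915 = 0.135754
P(Population 1 | the observation) = 0.127255 / 0.135754 ≈ 0.937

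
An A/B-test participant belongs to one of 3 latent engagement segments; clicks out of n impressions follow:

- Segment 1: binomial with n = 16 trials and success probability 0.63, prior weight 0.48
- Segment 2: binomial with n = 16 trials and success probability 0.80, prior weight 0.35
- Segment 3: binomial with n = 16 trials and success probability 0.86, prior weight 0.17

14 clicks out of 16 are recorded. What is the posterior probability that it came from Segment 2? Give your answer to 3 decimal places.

The responsibility of component k is π_k f_k(x) divided by Σ_j π_j f_j(x).
Binomial probabilities:
  L_1 = 0.025489
  L_2 = 0.211106
  L_3 = 0.284718
Multiply by the mixture weights:
  π_1·L_1 = 0.48 × 0.025489 = 0.0122347
  π_2·L_2 = 0.35 × 0.211106 = 0.0738872
  π_3·L_3 = 0.17 × 0.284718 = 0.0484021
Denominator: 0.0122347 + 0.0738872 + 0.0484021 = 0.134524
Responsibility of Segment 2: 0.0738872 / 0.134524 ≈ 0.549

0.549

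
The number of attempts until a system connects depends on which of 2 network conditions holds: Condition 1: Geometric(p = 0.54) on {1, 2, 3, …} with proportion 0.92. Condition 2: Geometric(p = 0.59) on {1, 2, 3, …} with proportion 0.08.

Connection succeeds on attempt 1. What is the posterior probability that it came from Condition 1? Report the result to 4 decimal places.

Posterior ∝ prior × likelihood, so P(k | x) ∝ w_k f_k(x); normalise over all components.
Evaluate each component's likelihood at the observed value:
  f_1 = 0.54
  f_2 = 0.59
Prior × likelihood for each component:
  w_1·f_1 = 0.92 × 0.54 = 0.4968
  w_2·f_2 = 0.08 × 0.59 = 0.0472
Denominator: 0.4968 + 0.0472 = 0.544
P(Condition 1 | data) ≈ 0.9132

0.9132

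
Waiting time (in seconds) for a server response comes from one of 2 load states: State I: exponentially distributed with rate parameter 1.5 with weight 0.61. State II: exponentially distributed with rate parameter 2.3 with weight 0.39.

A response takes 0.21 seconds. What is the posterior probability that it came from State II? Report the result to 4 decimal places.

0.4532

The responsibility of component k is P(Z=k) f_k(x) divided by Σ_j P(Z=j) f_j(x).
Evaluate each component's likelihood at the observed value:
  f_I = 1.09468
  f_II = 1.41894
Prior × likelihood for each component:
  P(Z=I)·f_I = 0.61 × 1.09468 = 0.667757
  P(Z=II)·f_II = 0.39 × 1.41894 = 0.553386
Marginal: 0.667757 + 0.553386 = 1.22114
So the posterior for State II is 0.553386 / 1.22114 ≈ 0.4532.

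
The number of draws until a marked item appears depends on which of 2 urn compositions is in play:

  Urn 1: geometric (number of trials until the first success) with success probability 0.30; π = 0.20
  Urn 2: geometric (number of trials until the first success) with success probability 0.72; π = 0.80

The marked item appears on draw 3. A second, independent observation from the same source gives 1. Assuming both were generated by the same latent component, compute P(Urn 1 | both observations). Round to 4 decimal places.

By Bayes' theorem, P(k | x) = P(Z=k) f_k(x) / Σ_j P(Z=j) f_j(x).
Since both observations come from the same component, the likelihood for component k is f_k(x₁)·f_k(x₂).
  f_1 = [0.30·(1−0.30)^2 = 0.30·0.49 = 0.147] × [0.3] = 0.0441
  f_2 = [0.72·(1−0.72)^2 = 0.72·0.0784 = 0.056448] × [0.72] = 0.0406426
Weight by the priors:
  P(Z=1)·f_1 = 0.20 × 0.0441 = 0.00882
  P(Z=2)·f_2 = 0.80 × 0.0406426 = 0.032514
Denominator: 0.00882 + 0.032514 = 0.041334
Responsibility of Urn 1: 0.00882 / 0.041334 ≈ 0.2134

0.2134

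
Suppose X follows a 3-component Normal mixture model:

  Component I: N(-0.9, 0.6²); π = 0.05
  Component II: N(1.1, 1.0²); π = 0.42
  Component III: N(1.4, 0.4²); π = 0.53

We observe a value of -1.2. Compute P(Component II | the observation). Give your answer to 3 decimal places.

Posterior ∝ prior × likelihood, so P(k | x) ∝ P(Z=k) f_k(x); normalise over all components.
Component likelihoods at x = -1.2:
  p_I = 0.586776
  p_II = 0.028327
  p_III = 6.67389e-10
Weight by the priors:
  P(Z=I)·p_I = 0.05 × 0.586776 = 0.0293388
  P(Z=II)·p_II = 0.42 × 0.028327 = 0.0118974
  P(Z=III)·p_III = 0.53 × 6.67389e-10 = 3.53716e-10
Normaliser: 0.0293388 + 0.0118974 + 3.53716e-10 = 0.0412361
So the posterior for Component II is 0.0118974 / 0.0412361 ≈ 0.289.

0.289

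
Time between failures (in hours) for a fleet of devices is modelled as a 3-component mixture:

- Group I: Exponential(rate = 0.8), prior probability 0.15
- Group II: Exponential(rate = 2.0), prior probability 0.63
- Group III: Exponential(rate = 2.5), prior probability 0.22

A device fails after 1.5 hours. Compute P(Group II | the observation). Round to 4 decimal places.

0.5611

Posterior ∝ prior × likelihood, so P(k | x) ∝ π_k f_k(x); normalise over all components.
Component likelihoods at x = 1.5 hours:
  L_I = 0.240955
  L_II = 0.0995741
  L_III = 0.0587944
Unnormalised posteriors:
  π_I·L_I = 0.15 × 0.240955 = 0.0361433
  π_II·L_II = 0.63 × 0.0995741 = 0.0627317
  π_III·L_III = 0.22 × 0.0587944 = 0.0129348
Evidence: 0.0361433 + 0.0627317 + 0.0129348 = 0.11181
P(Group II | x) = 0.0627317 / 0.11181 ≈ 0.5611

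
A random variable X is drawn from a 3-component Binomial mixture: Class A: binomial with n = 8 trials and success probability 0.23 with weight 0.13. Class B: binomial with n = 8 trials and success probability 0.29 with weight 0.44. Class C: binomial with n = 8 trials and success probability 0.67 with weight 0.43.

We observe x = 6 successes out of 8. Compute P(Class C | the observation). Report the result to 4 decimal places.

Posterior ∝ prior × likelihood, so P(k | x) ∝ π_k f_k(x); normalise over all components.
Binomial probabilities:
  f_A = C(8,6)·0.23^6·0.77^2 = 28·0.000148036·0.5929 = 0.00245757
  f_B = C(8,6)·0.29^6·0.71^2 = 28·0.000594823·0.5041 = 0.00839581
  f_C = C(8,6)·0.67^6·0.33^2 = 28·0.0904584·0.1089 = 0.275826
Weight by the priors:
  π_A·f_A = 0.13 × 0.00245757 = 0.000319485
  π_B·f_B = 0.44 × 0.00839581 = 0.00369416
  π_C·f_C = 0.43 × 0.275826 = 0.118605
Sum: 0.000319485 + 0.00369416 + 0.118605 = 0.122619
Responsibility of Class C: 0.118605 / 0.122619 ≈ 0.9673

0.9673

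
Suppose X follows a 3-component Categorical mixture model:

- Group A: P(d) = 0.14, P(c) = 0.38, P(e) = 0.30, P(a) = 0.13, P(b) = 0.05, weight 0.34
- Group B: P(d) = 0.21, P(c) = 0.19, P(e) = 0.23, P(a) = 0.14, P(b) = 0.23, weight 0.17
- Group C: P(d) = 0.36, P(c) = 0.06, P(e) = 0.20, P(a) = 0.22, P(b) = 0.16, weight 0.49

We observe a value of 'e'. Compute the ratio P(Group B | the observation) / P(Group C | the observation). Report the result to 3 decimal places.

0.399

The posterior odds equal the prior odds times the likelihood ratio: (π_i/π_j)·(f_i(x)/f_j(x)).
Categorical probabilities:
  f_A = 0.3
  f_B = 0.23
  f_C = 0.2
Posterior odds = (π_B·f_B) / (π_C·f_C) = (0.17·0.23) / (0.49·0.2) = 0.0391 / 0.098 ≈ 0.399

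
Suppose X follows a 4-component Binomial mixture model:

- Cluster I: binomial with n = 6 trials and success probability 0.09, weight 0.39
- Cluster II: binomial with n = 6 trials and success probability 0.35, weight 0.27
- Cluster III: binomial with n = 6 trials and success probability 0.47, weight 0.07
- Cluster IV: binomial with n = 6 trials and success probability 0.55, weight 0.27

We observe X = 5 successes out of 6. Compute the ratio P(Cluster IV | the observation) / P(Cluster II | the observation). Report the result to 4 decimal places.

6.6340

Since P(k|x) ∝ π_k f_k(x), the posterior odds are π_i f_i(x) / (π_j f_j(x)).
Binomial probabilities:
  p_I = 3.22408e-05
  p_II = 0.0204835
  p_III = 0.0729317
  p_IV = 0.135887
0.0366894 / 0.00553055 ≈ 6.6340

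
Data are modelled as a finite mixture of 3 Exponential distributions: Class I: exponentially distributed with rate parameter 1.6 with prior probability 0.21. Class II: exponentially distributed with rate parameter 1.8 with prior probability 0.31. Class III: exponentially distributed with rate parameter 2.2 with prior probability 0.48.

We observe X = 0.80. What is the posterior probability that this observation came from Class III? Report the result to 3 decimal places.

0.446

Posterior ∝ prior × likelihood, so P(k | x) ∝ π_k f_k(x); normalise over all components.
Component likelihoods at x = 0.80:
  L_I = 1.6·e^(−1.6·0.80) = 1.6·e^(−1.2800) = 0.44486
  L_II = 1.8·e^(−1.8·0.80) = 1.8·e^(−1.4400) = 0.42647
  L_III = 2.2·e^(−2.2·0.80) = 2.2·e^(−1.7600) = 0.378499
Multiply by the mixture weights:
  π_I·L_I = 0.21 × 0.44486 = 0.0934205
  π_II·L_II = 0.31 × 0.42647 = 0.132206
  π_III·L_III = 0.48 × 0.378499 = 0.181679
Normaliser: 0.0934205 + 0.132206 + 0.181679 = 0.407306
Responsibility of Class III: 0.181679 / 0.407306 ≈ 0.446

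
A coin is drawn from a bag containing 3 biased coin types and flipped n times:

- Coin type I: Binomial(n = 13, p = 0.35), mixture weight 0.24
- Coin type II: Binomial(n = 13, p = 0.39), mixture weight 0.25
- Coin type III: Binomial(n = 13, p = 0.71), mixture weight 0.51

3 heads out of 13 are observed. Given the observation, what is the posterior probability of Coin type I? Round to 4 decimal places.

P(component k | x) = π_k·f_k(x) / marginal(x), where marginal(x) = Σ_j π_j·f_j(x).
Binomial probabilities:
  L_I = 0.165084
  L_II = 0.12102
  L_III = 0.000430647
Weight by the priors:
  π_I·L_I = 0.24 × 0.165084 = 0.03962
  π_II·L_II = 0.25 × 0.12102 = 0.0302551
  π_III·L_III = 0.51 × 0.000430647 = 0.00021963
Evidence: 0.03962 + 0.0302551 + 0.00021963 = 0.0700947
Responsibility of Coin type I: 0.03962 / 0.0700947 ≈ 0.5652

0.5652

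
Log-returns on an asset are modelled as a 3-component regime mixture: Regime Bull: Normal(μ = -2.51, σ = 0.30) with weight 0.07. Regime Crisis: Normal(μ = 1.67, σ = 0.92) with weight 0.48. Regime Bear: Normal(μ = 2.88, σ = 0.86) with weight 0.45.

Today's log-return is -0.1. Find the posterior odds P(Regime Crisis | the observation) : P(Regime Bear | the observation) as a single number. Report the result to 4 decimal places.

Only the two components matter; the odds are (w_i f_i(x)) / (w_j f_j(x)).
Normal densities:
  f_Bull = (1/(0.30·√(2π)))·exp(−(-0.1−-2.51)²/(2·0.30²)) = 1.329808·exp(-32.26722) = 1.28918e-14
  f_Crisis = (1/(0.92·√(2π)))·exp(−(-0.1−1.67)²/(2·0.92²)) = 0.433633·exp(-1.85072) = 0.0681341
  f_Bear = (1/(0.86·√(2π)))·exp(−(-0.1−2.88)²/(2·0.86²)) = 0.463886·exp(-6.00352) = 0.00114582
Odds = (0.48/0.45) × (0.0681341/0.00114582) = 1.06667 × 59.463 ≈ 63.4271

63.4271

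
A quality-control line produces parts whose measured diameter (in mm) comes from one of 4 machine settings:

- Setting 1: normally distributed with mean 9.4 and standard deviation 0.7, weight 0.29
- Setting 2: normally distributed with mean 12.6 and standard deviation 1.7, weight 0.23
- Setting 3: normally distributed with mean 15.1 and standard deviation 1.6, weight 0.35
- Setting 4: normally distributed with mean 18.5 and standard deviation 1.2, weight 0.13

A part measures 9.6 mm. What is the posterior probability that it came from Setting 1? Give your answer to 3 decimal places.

Apply Bayes' rule: the posterior for each component is proportional to its prior times its likelihood at x.
Evaluate each component's likelihood at the observed value:
  f_1 = 0.547124
  f_2 = 0.0494566
  f_3 = 0.00067747
  f_4 = 3.77679e-13
Prior × likelihood for each component:
  w_1·f_1 = 0.29 × 0.547124 = 0.158666
  w_2·f_2 = 0.23 × 0.0494566 = 0.011375
  w_3·f_3 = 0.35 × 0.00067747 = 0.000237114
  w_4·f_4 = 0.13 × 3.77679e-13 = 4.90982e-14
Marginal: 0.158666 + 0.011375 + 0.000237114 + 4.90982e-14 = 0.170278
So the posterior for Setting 1 is 0.158666 / 0.170278 ≈ 0.932.

0.932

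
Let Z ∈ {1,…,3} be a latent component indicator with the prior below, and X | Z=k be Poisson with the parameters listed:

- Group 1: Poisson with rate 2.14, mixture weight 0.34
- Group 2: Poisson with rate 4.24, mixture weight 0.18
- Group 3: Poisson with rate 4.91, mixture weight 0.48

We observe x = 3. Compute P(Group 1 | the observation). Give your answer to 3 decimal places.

0.389

P(component k | x) = π_k·f_k(x) / marginal(x), where marginal(x) = Σ_j π_j·f_j(x).
Evaluate each component's likelihood at the observed value:
  L_1 = 0.192176
  L_2 = 0.183037
  L_3 = 0.145448
Prior × likelihood for each component:
  π_1·L_1 = 0.34 × 0.192176 = 0.0653399
  π_2·L_2 = 0.18 × 0.183037 = 0.0329466
  π_3·L_3 = 0.48 × 0.145448 = 0.069815
Sum: 0.0653399 + 0.0329466 + 0.069815 = 0.168101
P(Group 1 | the observation) = 0.0653399 / 0.168101 ≈ 0.389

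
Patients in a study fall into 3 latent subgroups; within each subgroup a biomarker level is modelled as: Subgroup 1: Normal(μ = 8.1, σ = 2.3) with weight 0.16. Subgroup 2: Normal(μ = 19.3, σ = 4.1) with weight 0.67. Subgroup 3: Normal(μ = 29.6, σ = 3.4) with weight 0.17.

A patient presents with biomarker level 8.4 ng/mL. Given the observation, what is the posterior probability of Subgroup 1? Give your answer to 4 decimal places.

0.9353

Posterior ∝ prior × likelihood, so P(k | x) ∝ π_k f_k(x); normalise over all components.
Component likelihoods at x = 8.4 ng/mL:
  f_1 = (1/(2.3·√(2π)))·exp(−(8.4−8.1)²/(2·2.3²)) = 0.173453·exp(-0.00851) = 0.171984
  f_2 = (1/(4.1·√(2π)))·exp(−(8.4−19.3)²/(2·4.1²)) = 0.097303·exp(-3.53391) = 0.00284033
  f_3 = (1/(3.4·√(2π)))·exp(−(8.4−29.6)²/(2·3.4²)) = 0.117336·exp(-19.43945) = 4.2363e-10
Weight by the priors:
  π_1·f_1 = 0.16 × 0.171984 = 0.0275174
  π_2·f_2 = 0.67 × 0.00284033 = 0.00190302
  π_3·f_3 = 0.17 × 4.2363e-10 = 7.20171e-11
Denominator: 0.0275174 + 0.00190302 + 7.20171e-11 = 0.0294205
P(Subgroup 1 | x) ≈ 0.9353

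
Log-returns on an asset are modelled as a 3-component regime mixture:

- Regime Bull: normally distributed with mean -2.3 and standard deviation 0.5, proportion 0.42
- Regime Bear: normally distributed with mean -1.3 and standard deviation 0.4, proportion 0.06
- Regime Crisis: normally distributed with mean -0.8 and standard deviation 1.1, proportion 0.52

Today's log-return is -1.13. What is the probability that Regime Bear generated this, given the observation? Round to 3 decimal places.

0.213

By Bayes' theorem, P(k | x) = π_k f_k(x) / Σ_j π_j f_j(x).
Normal densities:
  p_Bull = (1/(0.5·√(2π)))·exp(−(-1.13−-2.3)²/(2·0.5²)) = 0.797885·exp(-2.73780) = 0.0516332
  p_Bear = (1/(0.4·√(2π)))·exp(−(-1.13−-1.3)²/(2·0.4²)) = 0.997356·exp(-0.09031) = 0.91123
  p_Crisis = (1/(1.1·√(2π)))·exp(−(-1.13−-0.8)²/(2·1.1²)) = 0.362675·exp(-0.04500) = 0.346716
Unnormalised posteriors:
  π_Bull·p_Bull = 0.42 × 0.0516332 = 0.0216859
  π_Bear·p_Bear = 0.06 × 0.91123 = 0.0546738
  π_Crisis·p_Crisis = 0.52 × 0.346716 = 0.180292
Evidence: 0.0216859 + 0.0546738 + 0.180292 = 0.256652
So the posterior for Regime Bear is 0.0546738 / 0.256652 ≈ 0.213.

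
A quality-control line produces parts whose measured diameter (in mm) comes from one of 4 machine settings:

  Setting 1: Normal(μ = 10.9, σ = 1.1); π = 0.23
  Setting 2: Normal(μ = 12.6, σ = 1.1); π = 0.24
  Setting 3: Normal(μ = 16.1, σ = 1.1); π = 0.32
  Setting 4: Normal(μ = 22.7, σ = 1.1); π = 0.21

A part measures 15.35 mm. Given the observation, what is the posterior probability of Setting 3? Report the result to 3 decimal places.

0.960

By Bayes' theorem, P(k | x) = w_k f_k(x) / Σ_j w_j f_j(x).
Evaluate each component's likelihood at the observed value:
  p_1 = 0.000101333
  p_2 = 0.0159348
  p_3 = 0.287456
  p_4 = 7.32168e-11
Prior × likelihood for each component:
  w_1·p_1 = 0.23 × 0.000101333 = 2.33066e-05
  w_2·p_2 = 0.24 × 0.0159348 = 0.00382436
  w_3·p_3 = 0.32 × 0.287456 = 0.0919858
  w_4·p_4 = 0.21 × 7.32168e-11 = 1.53755e-11
Evidence: 2.33066e-05 + 0.00382436 + 0.0919858 + 1.53755e-11 = 0.0958335
Responsibility of Setting 3: 0.0919858 / 0.0958335 ≈ 0.960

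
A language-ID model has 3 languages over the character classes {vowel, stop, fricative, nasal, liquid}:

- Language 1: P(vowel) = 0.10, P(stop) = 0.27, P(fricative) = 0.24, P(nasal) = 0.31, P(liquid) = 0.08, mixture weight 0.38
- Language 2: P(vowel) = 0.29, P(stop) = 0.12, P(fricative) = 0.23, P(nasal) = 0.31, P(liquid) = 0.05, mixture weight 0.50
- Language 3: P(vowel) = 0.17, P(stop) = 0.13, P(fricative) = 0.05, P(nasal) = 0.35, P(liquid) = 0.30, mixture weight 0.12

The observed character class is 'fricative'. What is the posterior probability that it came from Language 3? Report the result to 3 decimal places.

0.028

P(component k | x) = P(Z=k)·f_k(x) / marginal(x), where marginal(x) = Σ_j P(Z=j)·f_j(x).
Categorical probabilities:
  f_1 = 0.24
  f_2 = 0.23
  f_3 = 0.05
Weight by the priors:
  P(Z=1)·f_1 = 0.38 × 0.24 = 0.0912
  P(Z=2)·f_2 = 0.50 × 0.23 = 0.115
  P(Z=3)·f_3 = 0.12 × 0.05 = 0.006
Denominator: 0.0912 + 0.115 + 0.006 = 0.2122
So the posterior for Language 3 is 0.006 / 0.2122 ≈ 0.028.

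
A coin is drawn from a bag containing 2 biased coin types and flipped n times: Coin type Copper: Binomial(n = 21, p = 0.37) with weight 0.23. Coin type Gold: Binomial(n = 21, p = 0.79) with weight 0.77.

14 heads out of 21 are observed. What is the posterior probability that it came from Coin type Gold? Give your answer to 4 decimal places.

0.9843

By Bayes' theorem, P(k | x) = w_k f_k(x) / Σ_j w_j f_j(x).
Component likelihoods at x = 14 heads out of 21:
  p_Copper = C(21,14)·0.37^14·0.63^7 = 116280·9.01206e-07·0.0393898 = 0.00412775
  p_Gold = C(21,14)·0.79^14·0.21^7 = 116280·0.036879·1.80109e-05 = 0.0772359
Unnormalised posteriors:
  w_Copper·p_Copper = 0.23 × 0.00412775 = 0.000949382
  w_Gold·p_Gold = 0.77 × 0.0772359 = 0.0594717
Marginal: 0.000949382 + 0.0594717 = 0.060421
So the posterior for Coin type Gold is 0.0594717 / 0.060421 ≈ 0.9843.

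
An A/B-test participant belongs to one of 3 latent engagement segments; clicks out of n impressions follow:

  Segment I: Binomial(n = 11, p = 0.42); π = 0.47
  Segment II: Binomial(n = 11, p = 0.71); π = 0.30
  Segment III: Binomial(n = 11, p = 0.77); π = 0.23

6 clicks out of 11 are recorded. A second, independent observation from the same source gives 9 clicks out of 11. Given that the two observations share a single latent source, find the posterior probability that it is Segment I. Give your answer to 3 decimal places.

0.048

Apply Bayes' rule: the posterior for each component is proportional to its prior times its likelihood at x.
Since both observations come from the same component, the likelihood for component k is f_k(x₁)·f_k(x₂).
  L_I = [0.166448] × [0.00752423] = 0.00125239
  L_II = [0.12139] × [0.212072] = 0.0257434
  L_III = [0.0619763] × [0.276844] = 0.0171578
Multiply by the mixture weights:
  π_I·L_I = 0.47 × 0.00125239 = 0.000588624
  π_II·L_II = 0.30 × 0.0257434 = 0.00772302
  π_III·L_III = 0.23 × 0.0171578 = 0.00394628
Normaliser: 0.000588624 + 0.00772302 + 0.00394628 = 0.0122579
So the posterior for Segment I is 0.000588624 / 0.0122579 ≈ 0.048.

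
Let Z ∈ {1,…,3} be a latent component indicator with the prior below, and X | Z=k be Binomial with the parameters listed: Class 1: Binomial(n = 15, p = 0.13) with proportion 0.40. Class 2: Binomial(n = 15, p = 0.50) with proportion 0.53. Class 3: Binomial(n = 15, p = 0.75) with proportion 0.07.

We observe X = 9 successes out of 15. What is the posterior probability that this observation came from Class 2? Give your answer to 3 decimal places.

0.926

P(component k | x) = P(Z=k)·f_k(x) / marginal(x), where marginal(x) = Σ_j P(Z=j)·f_j(x).
Component likelihoods at x = 9 successes out of 15:
  f_1 = C(15,9)·0.13^9·0.87^6 = 5005·1.06045e-08·0.433626 = 2.30149e-05
  f_2 = C(15,9)·0.50^9·0.50^6 = 5005·0.00195312·0.015625 = 0.15274
  f_3 = C(15,9)·0.75^9·0.25^6 = 5005·0.0750847·0.000244141 = 0.0917478
Unnormalised posteriors:
  P(Z=1)·f_1 = 0.40 × 2.30149e-05 = 9.20597e-06
  P(Z=2)·f_2 = 0.53 × 0.15274 = 0.0809525
  P(Z=3)·f_3 = 0.07 × 0.0917478 = 0.00642234
Denominator: 9.20597e-06 + 0.0809525 + 0.00642234 = 0.087384
P(Class 2 | the observation) ≈ 0.926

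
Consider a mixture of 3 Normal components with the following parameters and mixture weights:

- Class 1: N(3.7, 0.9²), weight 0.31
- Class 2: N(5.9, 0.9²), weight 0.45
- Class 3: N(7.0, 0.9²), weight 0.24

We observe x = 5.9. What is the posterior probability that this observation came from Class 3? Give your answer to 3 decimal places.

P(component k | x) = π_k·f_k(x) / marginal(x), where marginal(x) = Σ_j π_j·f_j(x).
Component likelihoods at x = 5.9:
  f_1 = 0.0223432
  f_2 = 0.443269
  f_3 = 0.210033
Multiply by the mixture weights:
  π_1·f_1 = 0.31 × 0.0223432 = 0.0069264
  π_2·f_2 = 0.45 × 0.443269 = 0.199471
  π_3·f_3 = 0.24 × 0.210033 = 0.0504079
Sum: 0.0069264 + 0.199471 + 0.0504079 = 0.256805
Responsibility of Class 3: 0.0504079 / 0.256805 ≈ 0.196

0.196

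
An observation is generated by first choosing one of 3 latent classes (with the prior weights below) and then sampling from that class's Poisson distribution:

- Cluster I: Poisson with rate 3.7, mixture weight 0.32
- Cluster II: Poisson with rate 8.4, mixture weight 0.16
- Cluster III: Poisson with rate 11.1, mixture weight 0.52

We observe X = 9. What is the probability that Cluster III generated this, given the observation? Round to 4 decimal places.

0.7023

The responsibility of component k is π_k f_k(x) divided by Σ_j π_j f_j(x).
Component likelihoods at x = 9:
  f_I = 0.00885448
  f_II = 0.129026
  f_III = 0.106531
Multiply by the mixture weights:
  π_I·f_I = 0.32 × 0.00885448 = 0.00283343
  π_II·f_II = 0.16 × 0.129026 = 0.0206441
  π_III·f_III = 0.52 × 0.106531 = 0.055396
Marginal: 0.00283343 + 0.0206441 + 0.055396 = 0.0788736
P(Cluster III | the observation) ≈ 0.7023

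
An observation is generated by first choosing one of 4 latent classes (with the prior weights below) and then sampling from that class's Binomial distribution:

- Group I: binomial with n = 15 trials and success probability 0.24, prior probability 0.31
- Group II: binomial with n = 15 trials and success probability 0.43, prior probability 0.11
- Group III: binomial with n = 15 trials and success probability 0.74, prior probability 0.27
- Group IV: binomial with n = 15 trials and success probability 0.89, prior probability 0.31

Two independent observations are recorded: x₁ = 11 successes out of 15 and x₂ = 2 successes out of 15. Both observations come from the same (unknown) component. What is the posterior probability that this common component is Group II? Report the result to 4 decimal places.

0.8363

The responsibility of component k is P(Z=k) f_k(x) divided by Σ_j P(Z=j) f_j(x).
Since both observations come from the same component, the likelihood for component k is f_k(x₁)·f_k(x₂).
  p_I = [C(15,11)·0.24^11·0.76^4 = 1365·1.52168e-07·0.333622 = 6.92964e-05] × [0.170682] = 1.18277e-05
  p_II = [C(15,11)·0.43^11·0.57^4 = 1365·9.29294e-05·0.10556 = 0.0133901] × [0.0130167] = 0.000174295
  p_III = [C(15,11)·0.74^11·0.26^4 = 1365·0.0364375·0.00456976 = 0.227287] × [1.42661e-06] = 3.24251e-07
  p_IV = [C(15,11)·0.89^11·0.11^4 = 1365·0.277517·0.00014641 = 0.0554617] × [2.87127e-11] = 1.59246e-12
Prior × likelihood for each component:
  P(Z=I)·p_I = 0.31 × 1.18277e-05 = 3.66658e-06
  P(Z=II)·p_II = 0.11 × 0.000174295 = 1.91724e-05
  P(Z=III)·p_III = 0.27 × 3.24251e-07 = 8.75477e-08
  P(Z=IV)·p_IV = 0.31 × 1.59246e-12 = 4.93662e-13
Evidence: 3.66658e-06 + 1.91724e-05 + 8.75477e-08 + 4.93662e-13 = 2.29266e-05
P(Group II | x₁, x₂) ≈ 0.8363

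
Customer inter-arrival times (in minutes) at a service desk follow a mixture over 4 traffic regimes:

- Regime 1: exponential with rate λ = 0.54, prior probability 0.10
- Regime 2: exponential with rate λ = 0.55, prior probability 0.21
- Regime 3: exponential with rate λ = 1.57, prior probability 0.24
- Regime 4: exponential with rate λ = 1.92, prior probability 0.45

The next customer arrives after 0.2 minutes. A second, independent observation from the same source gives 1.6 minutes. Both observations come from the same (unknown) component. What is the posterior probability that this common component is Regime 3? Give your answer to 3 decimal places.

0.287

By Bayes' theorem, P(k | x) = P(Z=k) f_k(x) / Σ_j P(Z=j) f_j(x).
Since both observations come from the same component, the likelihood for component k is f_k(x₁)·f_k(x₂).
  L_1 = [0.54·e^(−0.54·0.2) = 0.54·e^(−0.1080) = 0.484719] × [0.227595] = 0.11032
  L_2 = [0.55·e^(−0.55·0.2) = 0.55·e^(−0.1100) = 0.492709] × [0.228131] = 0.112402
  L_3 = [1.57·e^(−1.57·0.2) = 1.57·e^(−0.3140) = 1.14691] × [0.127336] = 0.146044
  L_4 = [1.92·e^(−1.92·0.2) = 1.92·e^(−0.3840) = 1.30777] × [0.0889505] = 0.116327
Unnormalised posteriors:
  P(Z=1)·L_1 = 0.10 × 0.11032 = 0.011032
  P(Z=2)·L_2 = 0.21 × 0.112402 = 0.0236044
  P(Z=3)·L_3 = 0.24 × 0.146044 = 0.0350505
  P(Z=4)·L_4 = 0.45 × 0.116327 = 0.0523472
Evidence: 0.011032 + 0.0236044 + 0.0350505 + 0.0523472 = 0.122034
P(Regime 3 | x₁, x₂) = 0.0350505 / 0.122034 ≈ 0.287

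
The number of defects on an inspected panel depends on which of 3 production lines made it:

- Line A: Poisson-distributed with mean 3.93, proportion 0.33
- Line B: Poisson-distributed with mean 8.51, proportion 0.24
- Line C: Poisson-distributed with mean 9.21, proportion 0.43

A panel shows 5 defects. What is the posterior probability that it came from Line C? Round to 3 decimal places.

0.257

The responsibility of component k is π_k f_k(x) divided by Σ_j π_j f_j(x).
Evaluate each component's likelihood at the observed value:
  f_A = 0.153463
  f_B = 0.0749239
  f_C = 0.0552414
Multiply by the mixture weights:
  π_A·f_A = 0.33 × 0.153463 = 0.0506428
  π_B·f_B = 0.24 × 0.0749239 = 0.0179817
  π_C·f_C = 0.43 × 0.0552414 = 0.0237538
Sum: 0.0506428 + 0.0179817 + 0.0237538 = 0.0923784
So the posterior for Line C is 0.0237538 / 0.0923784 ≈ 0.257.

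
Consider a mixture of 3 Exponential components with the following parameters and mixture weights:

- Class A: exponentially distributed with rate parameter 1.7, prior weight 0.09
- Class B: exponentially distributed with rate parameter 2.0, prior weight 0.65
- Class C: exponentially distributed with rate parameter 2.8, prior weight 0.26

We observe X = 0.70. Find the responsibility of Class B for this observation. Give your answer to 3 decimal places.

By Bayes' theorem, P(k | x) = π_k f_k(x) / Σ_j π_j f_j(x).
Exponential densities:
  L_A = 0.517176
  L_B = 0.493194
  L_C = 0.394404
Weight by the priors:
  π_A·L_A = 0.09 × 0.517176 = 0.0465459
  π_B·L_B = 0.65 × 0.493194 = 0.320576
  π_C·L_C = 0.26 × 0.394404 = 0.102545
Evidence: 0.0465459 + 0.320576 + 0.102545 = 0.469667
P(Class B | 0.70) ≈ 0.683

0.683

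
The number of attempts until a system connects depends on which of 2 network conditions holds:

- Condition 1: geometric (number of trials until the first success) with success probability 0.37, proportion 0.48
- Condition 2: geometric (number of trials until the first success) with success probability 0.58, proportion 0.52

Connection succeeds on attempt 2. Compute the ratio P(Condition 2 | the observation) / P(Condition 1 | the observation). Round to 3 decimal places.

1.132

Only the two components matter; the odds are (P(Z=i) f_i(x)) / (P(Z=j) f_j(x)).
Geometric probabilities:
  L_1 = 0.37·(1−0.37)^1 = 0.37·0.63 = 0.2331
  L_2 = 0.58·(1−0.58)^1 = 0.58·0.42 = 0.2436
0.126672 / 0.111888 ≈ 1.132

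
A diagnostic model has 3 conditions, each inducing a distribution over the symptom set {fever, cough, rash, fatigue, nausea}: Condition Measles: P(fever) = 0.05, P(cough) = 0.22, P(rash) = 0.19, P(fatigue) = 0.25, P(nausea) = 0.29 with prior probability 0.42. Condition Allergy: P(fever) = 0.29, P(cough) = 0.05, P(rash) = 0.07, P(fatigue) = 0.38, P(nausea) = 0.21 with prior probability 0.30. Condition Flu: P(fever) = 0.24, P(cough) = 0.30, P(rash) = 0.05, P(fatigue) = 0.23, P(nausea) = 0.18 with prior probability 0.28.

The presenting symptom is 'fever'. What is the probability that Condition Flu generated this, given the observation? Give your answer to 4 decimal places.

0.3836

By Bayes' theorem, P(k | x) = P(Z=k) f_k(x) / Σ_j P(Z=j) f_j(x).
Evaluate each component's likelihood at the observed value:
  L_Measles = P(fever | comp) = 0.05
  L_Allergy = P(fever | comp) = 0.29
  L_Flu = P(fever | comp) = 0.24
Multiply by the mixture weights:
  P(Z=Measles)·L_Measles = 0.42 × 0.05 = 0.021
  P(Z=Allergy)·L_Allergy = 0.30 × 0.29 = 0.087
  P(Z=Flu)·L_Flu = 0.28 × 0.24 = 0.0672
Evidence: 0.021 + 0.087 + 0.0672 = 0.1752
So the posterior for Condition Flu is 0.0672 / 0.1752 ≈ 0.3836.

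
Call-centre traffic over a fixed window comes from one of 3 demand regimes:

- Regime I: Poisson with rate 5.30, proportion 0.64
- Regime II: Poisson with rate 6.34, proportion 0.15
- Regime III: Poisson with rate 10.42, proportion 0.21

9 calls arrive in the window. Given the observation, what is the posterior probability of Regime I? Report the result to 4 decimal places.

0.4394

Apply Bayes' rule: the posterior for each component is proportional to its prior times its likelihood at x.
Poisson probabilities:
  p_I = e^(−5.30)·5.30^9/9! = 0.0453899
  p_II = e^(−6.34)·6.34^9/9! = 0.0804662
  p_III = e^(−10.42)·10.42^9/9! = 0.119041
Weight by the priors:
  P(Z=I)·p_I = 0.64 × 0.0453899 = 0.0290495
  P(Z=II)·p_II = 0.15 × 0.0804662 = 0.0120699
  P(Z=III)·p_III = 0.21 × 0.119041 = 0.0249987
Normaliser: 0.0290495 + 0.0120699 + 0.0249987 = 0.0661181
P(Regime I | the observation) = 0.0290495 / 0.0661181 ≈ 0.4394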